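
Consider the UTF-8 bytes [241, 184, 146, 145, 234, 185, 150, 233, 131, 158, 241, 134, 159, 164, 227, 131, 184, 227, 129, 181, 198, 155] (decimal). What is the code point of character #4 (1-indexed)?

U+467E4

Offset 0: leading byte 0xF1 = 11110001 → 4-byte char #1 = F1 B8 92 91.
Offset 4: leading byte 0xEA = 11101010 → 3-byte char #2 = EA B9 96.
Offset 7: leading byte 0xE9 = 11101001 → 3-byte char #3 = E9 83 9E.
Offset 10: leading byte 0xF1 = 11110001 → 4-byte char #4 = F1 86 9F A4.
Leading byte 0xF1 = 11110001 matches 11110xxx → 4-byte sequence.
Byte 1: 0xF1 = 11110001, payload 001 (3 bits).
Byte 2: 0x86 = 10000110 (10xxxxxx ✓), payload 000110.
Byte 3: 0x9F = 10011111 (10xxxxxx ✓), payload 011111.
Byte 4: 0xA4 = 10100100 (10xxxxxx ✓), payload 100100.
Concatenate: 001000110011111100100 = 0x467E4 (21 bits → U+467E4).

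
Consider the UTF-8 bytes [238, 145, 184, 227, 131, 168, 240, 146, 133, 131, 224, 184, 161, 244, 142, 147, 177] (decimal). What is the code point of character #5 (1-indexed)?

Offset 0: leading byte 0xEE = 11101110 → 3-byte char #1 = EE 91 B8.
Offset 3: leading byte 0xE3 = 11100011 → 3-byte char #2 = E3 83 A8.
Offset 6: leading byte 0xF0 = 11110000 → 4-byte char #3 = F0 92 85 83.
Offset 10: leading byte 0xE0 = 11100000 → 3-byte char #4 = E0 B8 A1.
Offset 13: leading byte 0xF4 = 11110100 → 4-byte char #5 = F4 8E 93 B1.
Leading byte 0xF4 = 11110100 matches 11110xxx → 4-byte sequence.
Byte 1: 0xF4 = 11110100, payload 100 (3 bits).
Byte 2: 0x8E = 10001110 (10xxxxxx ✓), payload 001110.
Byte 3: 0x93 = 10010011 (10xxxxxx ✓), payload 010011.
Byte 4: 0xB1 = 10110001 (10xxxxxx ✓), payload 110001.
Concatenate: 100001110010011110001 = 0x10E4F1 (21 bits → U+10E4F1).

U+10E4F1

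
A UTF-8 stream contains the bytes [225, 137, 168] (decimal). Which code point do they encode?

Leading byte 0xE1 = 11100001 matches 1110xxxx → 3-byte sequence.
Byte 1: 0xE1 = 11100001, payload 0001 (4 bits).
Byte 2: 0x89 = 10001001 (10xxxxxx ✓), payload 001001.
Byte 3: 0xA8 = 10101000 (10xxxxxx ✓), payload 101000.
Concatenate: 0001001001101000 = 0x1268 (16 bits → U+1268).

U+1268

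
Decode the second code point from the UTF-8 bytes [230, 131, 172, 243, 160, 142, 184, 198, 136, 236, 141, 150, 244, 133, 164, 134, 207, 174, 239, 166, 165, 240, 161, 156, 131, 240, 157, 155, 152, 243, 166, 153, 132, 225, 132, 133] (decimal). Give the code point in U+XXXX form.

U+E03B8

Offset 0: leading byte 0xE6 = 11100110 → 3-byte char #1 = E6 83 AC.
Offset 3: leading byte 0xF3 = 11110011 → 4-byte char #2 = F3 A0 8E B8.
Leading byte 0xF3 = 11110011 matches 11110xxx → 4-byte sequence.
Byte 1: 0xF3 = 11110011, payload 011 (3 bits).
Byte 2: 0xA0 = 10100000 (10xxxxxx ✓), payload 100000.
Byte 3: 0x8E = 10001110 (10xxxxxx ✓), payload 001110.
Byte 4: 0xB8 = 10111000 (10xxxxxx ✓), payload 111000.
Concatenate: 011100000001110111000 = 0xE03B8 (21 bits → U+E03B8).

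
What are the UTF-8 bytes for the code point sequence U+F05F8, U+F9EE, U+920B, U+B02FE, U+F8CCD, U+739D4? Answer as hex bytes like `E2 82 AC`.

U+F05F8: 4-byte form → F3 B0 97 B8.
U+F9EE: 3-byte form → EF A7 AE.
U+920B: 3-byte form → E9 88 8B.
U+B02FE: 4-byte form → F2 B0 8B BE.
U+F8CCD: 4-byte form → F3 B8 B3 8D.
U+739D4: 4-byte form → F1 B3 A7 94.
Concatenated (22 bytes): F3 B0 97 B8 EF A7 AE E9 88 8B F2 B0 8B BE F3 B8 B3 8D F1 B3 A7 94.

F3 B0 97 B8 EF A7 AE E9 88 8B F2 B0 8B BE F3 B8 B3 8D F1 B3 A7 94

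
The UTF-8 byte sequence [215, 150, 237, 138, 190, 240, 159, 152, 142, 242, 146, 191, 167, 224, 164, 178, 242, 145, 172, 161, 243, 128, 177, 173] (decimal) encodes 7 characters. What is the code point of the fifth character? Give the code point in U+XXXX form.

Offset 0: leading byte 0xD7 = 11010111 → 2-byte char #1 = D7 96.
Offset 2: leading byte 0xED = 11101101 → 3-byte char #2 = ED 8A BE.
Offset 5: leading byte 0xF0 = 11110000 → 4-byte char #3 = F0 9F 98 8E.
Offset 9: leading byte 0xF2 = 11110010 → 4-byte char #4 = F2 92 BF A7.
Offset 13: leading byte 0xE0 = 11100000 → 3-byte char #5 = E0 A4 B2.
Leading byte 0xE0 = 11100000 matches 1110xxxx → 3-byte sequence.
Byte 1: 0xE0 = 11100000, payload 0000 (4 bits).
Byte 2: 0xA4 = 10100100 (10xxxxxx ✓), payload 100100.
Byte 3: 0xB2 = 10110010 (10xxxxxx ✓), payload 110010.
Concatenate: 0000100100110010 = 0x932 (16 bits → U+0932).

U+0932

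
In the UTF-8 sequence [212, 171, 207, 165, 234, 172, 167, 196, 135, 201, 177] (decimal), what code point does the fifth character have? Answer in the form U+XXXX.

Offset 0: leading byte 0xD4 = 11010100 → 2-byte char #1 = D4 AB.
Offset 2: leading byte 0xCF = 11001111 → 2-byte char #2 = CF A5.
Offset 4: leading byte 0xEA = 11101010 → 3-byte char #3 = EA AC A7.
Offset 7: leading byte 0xC4 = 11000100 → 2-byte char #4 = C4 87.
Offset 9: leading byte 0xC9 = 11001001 → 2-byte char #5 = C9 B1.
Leading byte 0xC9 = 11001001 matches 110xxxxx → 2-byte sequence.
Byte 1: 0xC9 = 11001001, payload 01001 (5 bits).
Byte 2: 0xB1 = 10110001 (10xxxxxx ✓), payload 110001.
Concatenate: 01001110001 = 0x271 (11 bits → U+0271).

U+0271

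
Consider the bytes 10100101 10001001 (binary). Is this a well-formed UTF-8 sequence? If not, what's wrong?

invalid (continuation byte with no leading byte)

Byte 0xA5 = 10100101 has the form 10xxxxxx — a continuation byte — but there is no preceding leading byte.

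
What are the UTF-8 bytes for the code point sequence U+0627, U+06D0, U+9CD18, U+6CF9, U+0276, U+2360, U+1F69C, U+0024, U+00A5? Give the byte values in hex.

U+0627: 2-byte form → D8 A7.
U+06D0: 2-byte form → DB 90.
U+9CD18: 4-byte form → F2 9C B4 98.
U+6CF9: 3-byte form → E6 B3 B9.
U+0276: 2-byte form → C9 B6.
U+2360: 3-byte form → E2 8D A0.
U+1F69C: 4-byte form → F0 9F 9A 9C.
U+0024: 1-byte form → 24.
U+00A5: 2-byte form → C2 A5.
Concatenated (23 bytes): D8 A7 DB 90 F2 9C B4 98 E6 B3 B9 C9 B6 E2 8D A0 F0 9F 9A 9C 24 C2 A5.

D8 A7 DB 90 F2 9C B4 98 E6 B3 B9 C9 B6 E2 8D A0 F0 9F 9A 9C 24 C2 A5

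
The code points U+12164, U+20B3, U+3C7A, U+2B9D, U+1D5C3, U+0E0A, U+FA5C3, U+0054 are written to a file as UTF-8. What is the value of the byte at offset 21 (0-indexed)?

U+12164 → 4-byte form F0 92 85 A4 at offsets 0–3.
U+20B3 → 3-byte form E2 82 B3 at offsets 4–6.
U+3C7A → 3-byte form E3 B1 BA at offsets 7–9.
U+2B9D → 3-byte form E2 AE 9D at offsets 10–12.
U+1D5C3 → 4-byte form F0 9D 97 83 at offsets 13–16.
U+0E0A → 3-byte form E0 B8 8A at offsets 17–19.
U+FA5C3 → 4-byte form F3 BA 97 83 at offsets 20–23.
Offset 21 falls in char 7's range; it's byte 2 of F3 BA 97 83 = 0xBA.

0xBA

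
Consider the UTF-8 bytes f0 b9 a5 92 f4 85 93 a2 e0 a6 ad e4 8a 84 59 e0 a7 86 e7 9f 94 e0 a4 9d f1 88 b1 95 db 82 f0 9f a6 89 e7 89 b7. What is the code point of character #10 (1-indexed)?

U+06C2

Offset 0: leading byte 0xF0 = 11110000 → 4-byte char #1 = F0 B9 A5 92.
Offset 4: leading byte 0xF4 = 11110100 → 4-byte char #2 = F4 85 93 A2.
Offset 8: leading byte 0xE0 = 11100000 → 3-byte char #3 = E0 A6 AD.
Offset 11: leading byte 0xE4 = 11100100 → 3-byte char #4 = E4 8A 84.
Offset 14: leading byte 0x59 = 01011001 → 1-byte char #5 = 59.
Offset 15: leading byte 0xE0 = 11100000 → 3-byte char #6 = E0 A7 86.
Offset 18: leading byte 0xE7 = 11100111 → 3-byte char #7 = E7 9F 94.
Offset 21: leading byte 0xE0 = 11100000 → 3-byte char #8 = E0 A4 9D.
Offset 24: leading byte 0xF1 = 11110001 → 4-byte char #9 = F1 88 B1 95.
Offset 28: leading byte 0xDB = 11011011 → 2-byte char #10 = DB 82.
Leading byte 0xDB = 11011011 matches 110xxxxx → 2-byte sequence.
Byte 1: 0xDB = 11011011, payload 11011 (5 bits).
Byte 2: 0x82 = 10000010 (10xxxxxx ✓), payload 000010.
Concatenate: 11011000010 = 0x6C2 (11 bits → U+06C2).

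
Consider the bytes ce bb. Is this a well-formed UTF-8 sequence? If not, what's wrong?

valid

Leading byte 0xCE = 11001110 → 2-byte form.
Continuation bytes 0xBB=10111011 all match 10xxxxxx.
Decoded value 0x3BB is ≥ 0x80 (shortest form) and not a surrogate.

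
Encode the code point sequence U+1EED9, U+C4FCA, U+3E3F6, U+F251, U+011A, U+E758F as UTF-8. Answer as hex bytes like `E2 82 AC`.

U+1EED9: 4-byte form → F0 9E BB 99.
U+C4FCA: 4-byte form → F3 84 BF 8A.
U+3E3F6: 4-byte form → F0 BE 8F B6.
U+F251: 3-byte form → EF 89 91.
U+011A: 2-byte form → C4 9A.
U+E758F: 4-byte form → F3 A7 96 8F.
Concatenated (21 bytes): F0 9E BB 99 F3 84 BF 8A F0 BE 8F B6 EF 89 91 C4 9A F3 A7 96 8F.

F0 9E BB 99 F3 84 BF 8A F0 BE 8F B6 EF 89 91 C4 9A F3 A7 96 8F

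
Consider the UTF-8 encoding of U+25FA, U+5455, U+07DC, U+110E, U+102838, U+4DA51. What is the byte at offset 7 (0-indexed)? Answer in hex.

0x9C

U+25FA → 3-byte form E2 97 BA at offsets 0–2.
U+5455 → 3-byte form E5 91 95 at offsets 3–5.
U+07DC → 2-byte form DF 9C at offsets 6–7.
Offset 7 falls in char 3's range; it's byte 2 of DF 9C = 0x9C.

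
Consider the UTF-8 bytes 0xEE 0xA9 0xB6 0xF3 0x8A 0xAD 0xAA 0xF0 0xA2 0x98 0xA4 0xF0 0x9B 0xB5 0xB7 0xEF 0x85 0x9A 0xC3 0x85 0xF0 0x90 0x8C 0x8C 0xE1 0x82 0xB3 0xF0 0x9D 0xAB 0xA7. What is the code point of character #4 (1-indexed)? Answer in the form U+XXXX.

Offset 0: leading byte 0xEE = 11101110 → 3-byte char #1 = EE A9 B6.
Offset 3: leading byte 0xF3 = 11110011 → 4-byte char #2 = F3 8A AD AA.
Offset 7: leading byte 0xF0 = 11110000 → 4-byte char #3 = F0 A2 98 A4.
Offset 11: leading byte 0xF0 = 11110000 → 4-byte char #4 = F0 9B B5 B7.
Leading byte 0xF0 = 11110000 matches 11110xxx → 4-byte sequence.
Byte 1: 0xF0 = 11110000, payload 000 (3 bits).
Byte 2: 0x9B = 10011011 (10xxxxxx ✓), payload 011011.
Byte 3: 0xB5 = 10110101 (10xxxxxx ✓), payload 110101.
Byte 4: 0xB7 = 10110111 (10xxxxxx ✓), payload 110111.
Concatenate: 000011011110101110111 = 0x1BD77 (21 bits → U+1BD77).

U+1BD77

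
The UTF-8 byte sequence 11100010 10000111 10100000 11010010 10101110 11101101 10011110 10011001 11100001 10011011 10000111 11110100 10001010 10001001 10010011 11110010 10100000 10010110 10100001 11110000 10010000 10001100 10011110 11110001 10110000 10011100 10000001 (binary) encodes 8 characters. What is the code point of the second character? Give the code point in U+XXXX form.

Offset 0: leading byte 0xE2 = 11100010 → 3-byte char #1 = E2 87 A0.
Offset 3: leading byte 0xD2 = 11010010 → 2-byte char #2 = D2 AE.
Leading byte 0xD2 = 11010010 matches 110xxxxx → 2-byte sequence.
Byte 1: 0xD2 = 11010010, payload 10010 (5 bits).
Byte 2: 0xAE = 10101110 (10xxxxxx ✓), payload 101110.
Concatenate: 10010101110 = 0x4AE (11 bits → U+04AE).

U+04AE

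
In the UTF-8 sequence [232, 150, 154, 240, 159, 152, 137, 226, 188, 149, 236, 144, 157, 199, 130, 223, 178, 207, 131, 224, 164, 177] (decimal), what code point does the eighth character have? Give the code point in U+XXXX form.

Offset 0: leading byte 0xE8 = 11101000 → 3-byte char #1 = E8 96 9A.
Offset 3: leading byte 0xF0 = 11110000 → 4-byte char #2 = F0 9F 98 89.
Offset 7: leading byte 0xE2 = 11100010 → 3-byte char #3 = E2 BC 95.
Offset 10: leading byte 0xEC = 11101100 → 3-byte char #4 = EC 90 9D.
Offset 13: leading byte 0xC7 = 11000111 → 2-byte char #5 = C7 82.
Offset 15: leading byte 0xDF = 11011111 → 2-byte char #6 = DF B2.
Offset 17: leading byte 0xCF = 11001111 → 2-byte char #7 = CF 83.
Offset 19: leading byte 0xE0 = 11100000 → 3-byte char #8 = E0 A4 B1.
Leading byte 0xE0 = 11100000 matches 1110xxxx → 3-byte sequence.
Byte 1: 0xE0 = 11100000, payload 0000 (4 bits).
Byte 2: 0xA4 = 10100100 (10xxxxxx ✓), payload 100100.
Byte 3: 0xB1 = 10110001 (10xxxxxx ✓), payload 110001.
Concatenate: 0000100100110001 = 0x931 (16 bits → U+0931).

U+0931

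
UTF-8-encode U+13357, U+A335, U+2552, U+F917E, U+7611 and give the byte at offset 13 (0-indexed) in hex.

U+13357 → 4-byte form F0 93 8D 97 at offsets 0–3.
U+A335 → 3-byte form EA 8C B5 at offsets 4–6.
U+2552 → 3-byte form E2 95 92 at offsets 7–9.
U+F917E → 4-byte form F3 B9 85 BE at offsets 10–13.
Offset 13 falls in char 4's range; it's byte 4 of F3 B9 85 BE = 0xBE.

0xBE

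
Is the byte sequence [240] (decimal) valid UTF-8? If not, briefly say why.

invalid (sequence truncated)

Leading byte 0xF0 = 11110000 → 4-byte form, but only 1 byte is present.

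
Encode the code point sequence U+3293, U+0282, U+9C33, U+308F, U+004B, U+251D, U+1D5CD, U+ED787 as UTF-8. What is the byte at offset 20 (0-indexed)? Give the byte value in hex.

0xAD

U+3293 → 3-byte form E3 8A 93 at offsets 0–2.
U+0282 → 2-byte form CA 82 at offsets 3–4.
U+9C33 → 3-byte form E9 B0 B3 at offsets 5–7.
U+308F → 3-byte form E3 82 8F at offsets 8–10.
U+004B → 1-byte form 4B at offsets 11–11.
U+251D → 3-byte form E2 94 9D at offsets 12–14.
U+1D5CD → 4-byte form F0 9D 97 8D at offsets 15–18.
U+ED787 → 4-byte form F3 AD 9E 87 at offsets 19–22.
Offset 20 falls in char 8's range; it's byte 2 of F3 AD 9E 87 = 0xAD.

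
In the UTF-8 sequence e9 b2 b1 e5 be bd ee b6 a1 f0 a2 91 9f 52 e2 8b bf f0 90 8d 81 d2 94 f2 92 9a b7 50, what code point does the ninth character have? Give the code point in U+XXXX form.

Offset 0: leading byte 0xE9 = 11101001 → 3-byte char #1 = E9 B2 B1.
Offset 3: leading byte 0xE5 = 11100101 → 3-byte char #2 = E5 BE BD.
Offset 6: leading byte 0xEE = 11101110 → 3-byte char #3 = EE B6 A1.
Offset 9: leading byte 0xF0 = 11110000 → 4-byte char #4 = F0 A2 91 9F.
Offset 13: leading byte 0x52 = 01010010 → 1-byte char #5 = 52.
Offset 14: leading byte 0xE2 = 11100010 → 3-byte char #6 = E2 8B BF.
Offset 17: leading byte 0xF0 = 11110000 → 4-byte char #7 = F0 90 8D 81.
Offset 21: leading byte 0xD2 = 11010010 → 2-byte char #8 = D2 94.
Offset 23: leading byte 0xF2 = 11110010 → 4-byte char #9 = F2 92 9A B7.
Leading byte 0xF2 = 11110010 matches 11110xxx → 4-byte sequence.
Byte 1: 0xF2 = 11110010, payload 010 (3 bits).
Byte 2: 0x92 = 10010010 (10xxxxxx ✓), payload 010010.
Byte 3: 0x9A = 10011010 (10xxxxxx ✓), payload 011010.
Byte 4: 0xB7 = 10110111 (10xxxxxx ✓), payload 110111.
Concatenate: 010010010011010110111 = 0x926B7 (21 bits → U+926B7).

U+926B7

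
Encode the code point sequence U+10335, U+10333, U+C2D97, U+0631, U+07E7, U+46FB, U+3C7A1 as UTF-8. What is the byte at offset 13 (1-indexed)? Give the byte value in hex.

1-indexed offset 13 is 0-indexed offset 12.
U+10335 → 4-byte form F0 90 8C B5 at offsets 0–3.
U+10333 → 4-byte form F0 90 8C B3 at offsets 4–7.
U+C2D97 → 4-byte form F3 82 B6 97 at offsets 8–11.
U+0631 → 2-byte form D8 B1 at offsets 12–13.
Offset 12 falls in char 4's range; it's byte 1 of D8 B1 = 0xD8.

0xD8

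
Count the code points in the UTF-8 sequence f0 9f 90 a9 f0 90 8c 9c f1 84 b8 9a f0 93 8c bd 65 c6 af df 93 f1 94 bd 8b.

Byte at offset 0: 0xF0 = 11110000 → 4-byte char (#1). Advance 4.
Byte at offset 4: 0xF0 = 11110000 → 4-byte char (#2). Advance 4.
Byte at offset 8: 0xF1 = 11110001 → 4-byte char (#3). Advance 4.
Byte at offset 12: 0xF0 = 11110000 → 4-byte char (#4). Advance 4.
Byte at offset 16: 0x65 = 01100101 → 1-byte char (#5). Advance 1.
Byte at offset 17: 0xC6 = 11000110 → 2-byte char (#6). Advance 2.
Byte at offset 19: 0xDF = 11011111 → 2-byte char (#7). Advance 2.
Byte at offset 21: 0xF1 = 11110001 → 4-byte char (#8). Advance 4.
Reached end at offset 25 after 8 code points.

8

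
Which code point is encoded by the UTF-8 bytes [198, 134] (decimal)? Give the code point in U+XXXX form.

U+0186

Leading byte 0xC6 = 11000110 matches 110xxxxx → 2-byte sequence.
Byte 1: 0xC6 = 11000110, payload 00110 (5 bits).
Byte 2: 0x86 = 10000110 (10xxxxxx ✓), payload 000110.
Concatenate: 00110000110 = 0x186 (11 bits → U+0186).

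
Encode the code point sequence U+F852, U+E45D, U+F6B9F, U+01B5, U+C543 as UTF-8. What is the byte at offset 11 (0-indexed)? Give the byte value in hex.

0xB5

U+F852 → 3-byte form EF A1 92 at offsets 0–2.
U+E45D → 3-byte form EE 91 9D at offsets 3–5.
U+F6B9F → 4-byte form F3 B6 AE 9F at offsets 6–9.
U+01B5 → 2-byte form C6 B5 at offsets 10–11.
Offset 11 falls in char 4's range; it's byte 2 of C6 B5 = 0xB5.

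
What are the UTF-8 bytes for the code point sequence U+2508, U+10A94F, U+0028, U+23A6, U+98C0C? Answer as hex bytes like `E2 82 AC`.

U+2508: 3-byte form → E2 94 88.
U+10A94F: 4-byte form → F4 8A A5 8F.
U+0028: 1-byte form → 28.
U+23A6: 3-byte form → E2 8E A6.
U+98C0C: 4-byte form → F2 98 B0 8C.
Concatenated (15 bytes): E2 94 88 F4 8A A5 8F 28 E2 8E A6 F2 98 B0 8C.

E2 94 88 F4 8A A5 8F 28 E2 8E A6 F2 98 B0 8C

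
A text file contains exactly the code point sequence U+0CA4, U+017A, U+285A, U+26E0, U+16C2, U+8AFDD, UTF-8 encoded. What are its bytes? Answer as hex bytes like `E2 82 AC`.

U+0CA4: 3-byte form → E0 B2 A4.
U+017A: 2-byte form → C5 BA.
U+285A: 3-byte form → E2 A1 9A.
U+26E0: 3-byte form → E2 9B A0.
U+16C2: 3-byte form → E1 9B 82.
U+8AFDD: 4-byte form → F2 8A BF 9D.
Concatenated (18 bytes): E0 B2 A4 C5 BA E2 A1 9A E2 9B A0 E1 9B 82 F2 8A BF 9D.

E0 B2 A4 C5 BA E2 A1 9A E2 9B A0 E1 9B 82 F2 8A BF 9D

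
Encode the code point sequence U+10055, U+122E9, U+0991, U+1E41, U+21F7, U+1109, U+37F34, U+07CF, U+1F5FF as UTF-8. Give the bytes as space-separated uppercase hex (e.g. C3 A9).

U+10055: 4-byte form → F0 90 81 95.
U+122E9: 4-byte form → F0 92 8B A9.
U+0991: 3-byte form → E0 A6 91.
U+1E41: 3-byte form → E1 B9 81.
U+21F7: 3-byte form → E2 87 B7.
U+1109: 3-byte form → E1 84 89.
U+37F34: 4-byte form → F0 B7 BC B4.
U+07CF: 2-byte form → DF 8F.
U+1F5FF: 4-byte form → F0 9F 97 BF.
Concatenated (30 bytes): F0 90 81 95 F0 92 8B A9 E0 A6 91 E1 B9 81 E2 87 B7 E1 84 89 F0 B7 BC B4 DF 8F F0 9F 97 BF.

F0 90 81 95 F0 92 8B A9 E0 A6 91 E1 B9 81 E2 87 B7 E1 84 89 F0 B7 BC B4 DF 8F F0 9F 97 BF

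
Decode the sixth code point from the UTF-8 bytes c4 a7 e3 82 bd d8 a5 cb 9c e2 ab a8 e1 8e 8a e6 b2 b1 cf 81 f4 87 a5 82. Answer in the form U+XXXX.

Offset 0: leading byte 0xC4 = 11000100 → 2-byte char #1 = C4 A7.
Offset 2: leading byte 0xE3 = 11100011 → 3-byte char #2 = E3 82 BD.
Offset 5: leading byte 0xD8 = 11011000 → 2-byte char #3 = D8 A5.
Offset 7: leading byte 0xCB = 11001011 → 2-byte char #4 = CB 9C.
Offset 9: leading byte 0xE2 = 11100010 → 3-byte char #5 = E2 AB A8.
Offset 12: leading byte 0xE1 = 11100001 → 3-byte char #6 = E1 8E 8A.
Leading byte 0xE1 = 11100001 matches 1110xxxx → 3-byte sequence.
Byte 1: 0xE1 = 11100001, payload 0001 (4 bits).
Byte 2: 0x8E = 10001110 (10xxxxxx ✓), payload 001110.
Byte 3: 0x8A = 10001010 (10xxxxxx ✓), payload 001010.
Concatenate: 0001001110001010 = 0x138A (16 bits → U+138A).

U+138A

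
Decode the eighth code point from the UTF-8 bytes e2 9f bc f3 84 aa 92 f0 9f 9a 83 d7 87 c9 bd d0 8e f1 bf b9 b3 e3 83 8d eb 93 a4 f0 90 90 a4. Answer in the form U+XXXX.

Offset 0: leading byte 0xE2 = 11100010 → 3-byte char #1 = E2 9F BC.
Offset 3: leading byte 0xF3 = 11110011 → 4-byte char #2 = F3 84 AA 92.
Offset 7: leading byte 0xF0 = 11110000 → 4-byte char #3 = F0 9F 9A 83.
Offset 11: leading byte 0xD7 = 11010111 → 2-byte char #4 = D7 87.
Offset 13: leading byte 0xC9 = 11001001 → 2-byte char #5 = C9 BD.
Offset 15: leading byte 0xD0 = 11010000 → 2-byte char #6 = D0 8E.
Offset 17: leading byte 0xF1 = 11110001 → 4-byte char #7 = F1 BF B9 B3.
Offset 21: leading byte 0xE3 = 11100011 → 3-byte char #8 = E3 83 8D.
Leading byte 0xE3 = 11100011 matches 1110xxxx → 3-byte sequence.
Byte 1: 0xE3 = 11100011, payload 0011 (4 bits).
Byte 2: 0x83 = 10000011 (10xxxxxx ✓), payload 000011.
Byte 3: 0x8D = 10001101 (10xxxxxx ✓), payload 001101.
Concatenate: 0011000011001101 = 0x30CD (16 bits → U+30CD).

U+30CD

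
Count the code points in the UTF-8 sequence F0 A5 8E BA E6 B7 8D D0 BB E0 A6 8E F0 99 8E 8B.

5

Byte at offset 0: 0xF0 = 11110000 → 4-byte char (#1). Advance 4.
Byte at offset 4: 0xE6 = 11100110 → 3-byte char (#2). Advance 3.
Byte at offset 7: 0xD0 = 11010000 → 2-byte char (#3). Advance 2.
Byte at offset 9: 0xE0 = 11100000 → 3-byte char (#4). Advance 3.
Byte at offset 12: 0xF0 = 11110000 → 4-byte char (#5). Advance 4.
Reached end at offset 16 after 5 code points.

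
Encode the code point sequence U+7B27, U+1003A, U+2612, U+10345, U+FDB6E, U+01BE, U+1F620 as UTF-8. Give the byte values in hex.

U+7B27: 3-byte form → E7 AC A7.
U+1003A: 4-byte form → F0 90 80 BA.
U+2612: 3-byte form → E2 98 92.
U+10345: 4-byte form → F0 90 8D 85.
U+FDB6E: 4-byte form → F3 BD AD AE.
U+01BE: 2-byte form → C6 BE.
U+1F620: 4-byte form → F0 9F 98 A0.
Concatenated (24 bytes): E7 AC A7 F0 90 80 BA E2 98 92 F0 90 8D 85 F3 BD AD AE C6 BE F0 9F 98 A0.

E7 AC A7 F0 90 80 BA E2 98 92 F0 90 8D 85 F3 BD AD AE C6 BE F0 9F 98 A0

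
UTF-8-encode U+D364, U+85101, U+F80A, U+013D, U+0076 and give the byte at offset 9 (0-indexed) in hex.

0x8A

U+D364 → 3-byte form ED 8D A4 at offsets 0–2.
U+85101 → 4-byte form F2 85 84 81 at offsets 3–6.
U+F80A → 3-byte form EF A0 8A at offsets 7–9.
Offset 9 falls in char 3's range; it's byte 3 of EF A0 8A = 0x8A.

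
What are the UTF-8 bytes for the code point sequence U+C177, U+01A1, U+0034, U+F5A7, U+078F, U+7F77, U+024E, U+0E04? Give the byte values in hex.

EC 85 B7 C6 A1 34 EF 96 A7 DE 8F E7 BD B7 C9 8E E0 B8 84

U+C177: 3-byte form → EC 85 B7.
U+01A1: 2-byte form → C6 A1.
U+0034: 1-byte form → 34.
U+F5A7: 3-byte form → EF 96 A7.
U+078F: 2-byte form → DE 8F.
U+7F77: 3-byte form → E7 BD B7.
U+024E: 2-byte form → C9 8E.
U+0E04: 3-byte form → E0 B8 84.
Concatenated (19 bytes): EC 85 B7 C6 A1 34 EF 96 A7 DE 8F E7 BD B7 C9 8E E0 B8 84.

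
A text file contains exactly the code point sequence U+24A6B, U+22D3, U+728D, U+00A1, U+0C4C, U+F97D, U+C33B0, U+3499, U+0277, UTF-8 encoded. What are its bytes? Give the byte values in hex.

F0 A4 A9 AB E2 8B 93 E7 8A 8D C2 A1 E0 B1 8C EF A5 BD F3 83 8E B0 E3 92 99 C9 B7

U+24A6B: 4-byte form → F0 A4 A9 AB.
U+22D3: 3-byte form → E2 8B 93.
U+728D: 3-byte form → E7 8A 8D.
U+00A1: 2-byte form → C2 A1.
U+0C4C: 3-byte form → E0 B1 8C.
U+F97D: 3-byte form → EF A5 BD.
U+C33B0: 4-byte form → F3 83 8E B0.
U+3499: 3-byte form → E3 92 99.
U+0277: 2-byte form → C9 B7.
Concatenated (27 bytes): F0 A4 A9 AB E2 8B 93 E7 8A 8D C2 A1 E0 B1 8C EF A5 BD F3 83 8E B0 E3 92 99 C9 B7.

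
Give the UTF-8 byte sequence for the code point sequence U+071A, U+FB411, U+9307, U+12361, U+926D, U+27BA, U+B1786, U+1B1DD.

U+071A: 2-byte form → DC 9A.
U+FB411: 4-byte form → F3 BB 90 91.
U+9307: 3-byte form → E9 8C 87.
U+12361: 4-byte form → F0 92 8D A1.
U+926D: 3-byte form → E9 89 AD.
U+27BA: 3-byte form → E2 9E BA.
U+B1786: 4-byte form → F2 B1 9E 86.
U+1B1DD: 4-byte form → F0 9B 87 9D.
Concatenated (27 bytes): DC 9A F3 BB 90 91 E9 8C 87 F0 92 8D A1 E9 89 AD E2 9E BA F2 B1 9E 86 F0 9B 87 9D.

DC 9A F3 BB 90 91 E9 8C 87 F0 92 8D A1 E9 89 AD E2 9E BA F2 B1 9E 86 F0 9B 87 9D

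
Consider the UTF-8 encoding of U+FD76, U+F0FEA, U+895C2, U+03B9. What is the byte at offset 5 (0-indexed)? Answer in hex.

U+FD76 → 3-byte form EF B5 B6 at offsets 0–2.
U+F0FEA → 4-byte form F3 B0 BF AA at offsets 3–6.
Offset 5 falls in char 2's range; it's byte 3 of F3 B0 BF AA = 0xBF.

0xBF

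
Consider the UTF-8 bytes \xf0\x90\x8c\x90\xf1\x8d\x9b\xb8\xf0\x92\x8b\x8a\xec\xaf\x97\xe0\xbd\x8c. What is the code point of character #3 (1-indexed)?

U+122CA

Offset 0: leading byte 0xF0 = 11110000 → 4-byte char #1 = F0 90 8C 90.
Offset 4: leading byte 0xF1 = 11110001 → 4-byte char #2 = F1 8D 9B B8.
Offset 8: leading byte 0xF0 = 11110000 → 4-byte char #3 = F0 92 8B 8A.
Leading byte 0xF0 = 11110000 matches 11110xxx → 4-byte sequence.
Byte 1: 0xF0 = 11110000, payload 000 (3 bits).
Byte 2: 0x92 = 10010010 (10xxxxxx ✓), payload 010010.
Byte 3: 0x8B = 10001011 (10xxxxxx ✓), payload 001011.
Byte 4: 0x8A = 10001010 (10xxxxxx ✓), payload 001010.
Concatenate: 000010010001011001010 = 0x122CA (21 bits → U+122CA).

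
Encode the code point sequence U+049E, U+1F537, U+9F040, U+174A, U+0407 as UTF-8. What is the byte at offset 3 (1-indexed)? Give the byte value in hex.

1-indexed offset 3 is 0-indexed offset 2.
U+049E → 2-byte form D2 9E at offsets 0–1.
U+1F537 → 4-byte form F0 9F 94 B7 at offsets 2–5.
Offset 2 falls in char 2's range; it's byte 1 of F0 9F 94 B7 = 0xF0.

0xF0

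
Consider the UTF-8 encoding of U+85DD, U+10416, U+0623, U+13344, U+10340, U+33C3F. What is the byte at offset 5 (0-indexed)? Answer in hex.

0x90

U+85DD → 3-byte form E8 97 9D at offsets 0–2.
U+10416 → 4-byte form F0 90 90 96 at offsets 3–6.
Offset 5 falls in char 2's range; it's byte 3 of F0 90 90 96 = 0x90.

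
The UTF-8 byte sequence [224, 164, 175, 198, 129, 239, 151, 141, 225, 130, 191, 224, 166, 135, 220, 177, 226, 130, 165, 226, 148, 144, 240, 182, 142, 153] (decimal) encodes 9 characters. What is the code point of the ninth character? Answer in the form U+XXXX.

U+36399

Offset 0: leading byte 0xE0 = 11100000 → 3-byte char #1 = E0 A4 AF.
Offset 3: leading byte 0xC6 = 11000110 → 2-byte char #2 = C6 81.
Offset 5: leading byte 0xEF = 11101111 → 3-byte char #3 = EF 97 8D.
Offset 8: leading byte 0xE1 = 11100001 → 3-byte char #4 = E1 82 BF.
Offset 11: leading byte 0xE0 = 11100000 → 3-byte char #5 = E0 A6 87.
Offset 14: leading byte 0xDC = 11011100 → 2-byte char #6 = DC B1.
Offset 16: leading byte 0xE2 = 11100010 → 3-byte char #7 = E2 82 A5.
Offset 19: leading byte 0xE2 = 11100010 → 3-byte char #8 = E2 94 90.
Offset 22: leading byte 0xF0 = 11110000 → 4-byte char #9 = F0 B6 8E 99.
Leading byte 0xF0 = 11110000 matches 11110xxx → 4-byte sequence.
Byte 1: 0xF0 = 11110000, payload 000 (3 bits).
Byte 2: 0xB6 = 10110110 (10xxxxxx ✓), payload 110110.
Byte 3: 0x8E = 10001110 (10xxxxxx ✓), payload 001110.
Byte 4: 0x99 = 10011001 (10xxxxxx ✓), payload 011001.
Concatenate: 000110110001110011001 = 0x36399 (21 bits → U+36399).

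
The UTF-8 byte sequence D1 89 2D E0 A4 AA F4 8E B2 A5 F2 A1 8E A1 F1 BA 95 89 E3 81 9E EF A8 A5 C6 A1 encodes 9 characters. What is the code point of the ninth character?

Offset 0: leading byte 0xD1 = 11010001 → 2-byte char #1 = D1 89.
Offset 2: leading byte 0x2D = 00101101 → 1-byte char #2 = 2D.
Offset 3: leading byte 0xE0 = 11100000 → 3-byte char #3 = E0 A4 AA.
Offset 6: leading byte 0xF4 = 11110100 → 4-byte char #4 = F4 8E B2 A5.
Offset 10: leading byte 0xF2 = 11110010 → 4-byte char #5 = F2 A1 8E A1.
Offset 14: leading byte 0xF1 = 11110001 → 4-byte char #6 = F1 BA 95 89.
Offset 18: leading byte 0xE3 = 11100011 → 3-byte char #7 = E3 81 9E.
Offset 21: leading byte 0xEF = 11101111 → 3-byte char #8 = EF A8 A5.
Offset 24: leading byte 0xC6 = 11000110 → 2-byte char #9 = C6 A1.
Leading byte 0xC6 = 11000110 matches 110xxxxx → 2-byte sequence.
Byte 1: 0xC6 = 11000110, payload 00110 (5 bits).
Byte 2: 0xA1 = 10100001 (10xxxxxx ✓), payload 100001.
Concatenate: 00110100001 = 0x1A1 (11 bits → U+01A1).

U+01A1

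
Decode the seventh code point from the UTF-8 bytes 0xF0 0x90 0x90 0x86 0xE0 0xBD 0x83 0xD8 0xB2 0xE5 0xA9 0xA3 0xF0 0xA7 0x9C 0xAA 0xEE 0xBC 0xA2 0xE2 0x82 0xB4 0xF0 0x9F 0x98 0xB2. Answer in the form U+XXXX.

U+20B4

Offset 0: leading byte 0xF0 = 11110000 → 4-byte char #1 = F0 90 90 86.
Offset 4: leading byte 0xE0 = 11100000 → 3-byte char #2 = E0 BD 83.
Offset 7: leading byte 0xD8 = 11011000 → 2-byte char #3 = D8 B2.
Offset 9: leading byte 0xE5 = 11100101 → 3-byte char #4 = E5 A9 A3.
Offset 12: leading byte 0xF0 = 11110000 → 4-byte char #5 = F0 A7 9C AA.
Offset 16: leading byte 0xEE = 11101110 → 3-byte char #6 = EE BC A2.
Offset 19: leading byte 0xE2 = 11100010 → 3-byte char #7 = E2 82 B4.
Leading byte 0xE2 = 11100010 matches 1110xxxx → 3-byte sequence.
Byte 1: 0xE2 = 11100010, payload 0010 (4 bits).
Byte 2: 0x82 = 10000010 (10xxxxxx ✓), payload 000010.
Byte 3: 0xB4 = 10110100 (10xxxxxx ✓), payload 110100.
Concatenate: 0010000010110100 = 0x20B4 (16 bits → U+20B4).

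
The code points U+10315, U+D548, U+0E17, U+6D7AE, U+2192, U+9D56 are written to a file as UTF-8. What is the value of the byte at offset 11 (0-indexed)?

0xAD

U+10315 → 4-byte form F0 90 8C 95 at offsets 0–3.
U+D548 → 3-byte form ED 95 88 at offsets 4–6.
U+0E17 → 3-byte form E0 B8 97 at offsets 7–9.
U+6D7AE → 4-byte form F1 AD 9E AE at offsets 10–13.
Offset 11 falls in char 4's range; it's byte 2 of F1 AD 9E AE = 0xAD.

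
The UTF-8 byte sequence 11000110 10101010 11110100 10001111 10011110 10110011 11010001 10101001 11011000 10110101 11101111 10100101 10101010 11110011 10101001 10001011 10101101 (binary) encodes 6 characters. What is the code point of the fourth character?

U+0635

Offset 0: leading byte 0xC6 = 11000110 → 2-byte char #1 = C6 AA.
Offset 2: leading byte 0xF4 = 11110100 → 4-byte char #2 = F4 8F 9E B3.
Offset 6: leading byte 0xD1 = 11010001 → 2-byte char #3 = D1 A9.
Offset 8: leading byte 0xD8 = 11011000 → 2-byte char #4 = D8 B5.
Leading byte 0xD8 = 11011000 matches 110xxxxx → 2-byte sequence.
Byte 1: 0xD8 = 11011000, payload 11000 (5 bits).
Byte 2: 0xB5 = 10110101 (10xxxxxx ✓), payload 110101.
Concatenate: 11000110101 = 0x635 (11 bits → U+0635).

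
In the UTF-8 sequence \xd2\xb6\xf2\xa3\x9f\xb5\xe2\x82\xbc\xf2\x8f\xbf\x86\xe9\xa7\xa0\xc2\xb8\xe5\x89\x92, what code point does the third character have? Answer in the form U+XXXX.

Offset 0: leading byte 0xD2 = 11010010 → 2-byte char #1 = D2 B6.
Offset 2: leading byte 0xF2 = 11110010 → 4-byte char #2 = F2 A3 9F B5.
Offset 6: leading byte 0xE2 = 11100010 → 3-byte char #3 = E2 82 BC.
Leading byte 0xE2 = 11100010 matches 1110xxxx → 3-byte sequence.
Byte 1: 0xE2 = 11100010, payload 0010 (4 bits).
Byte 2: 0x82 = 10000010 (10xxxxxx ✓), payload 000010.
Byte 3: 0xBC = 10111100 (10xxxxxx ✓), payload 111100.
Concatenate: 0010000010111100 = 0x20BC (16 bits → U+20BC).

U+20BC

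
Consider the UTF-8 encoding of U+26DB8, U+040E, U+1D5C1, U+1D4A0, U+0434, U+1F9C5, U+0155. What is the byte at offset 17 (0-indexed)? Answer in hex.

U+26DB8 → 4-byte form F0 A6 B6 B8 at offsets 0–3.
U+040E → 2-byte form D0 8E at offsets 4–5.
U+1D5C1 → 4-byte form F0 9D 97 81 at offsets 6–9.
U+1D4A0 → 4-byte form F0 9D 92 A0 at offsets 10–13.
U+0434 → 2-byte form D0 B4 at offsets 14–15.
U+1F9C5 → 4-byte form F0 9F A7 85 at offsets 16–19.
Offset 17 falls in char 6's range; it's byte 2 of F0 9F A7 85 = 0x9F.

0x9F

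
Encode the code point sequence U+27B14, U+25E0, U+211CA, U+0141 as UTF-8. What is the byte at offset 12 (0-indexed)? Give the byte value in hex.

0x81

U+27B14 → 4-byte form F0 A7 AC 94 at offsets 0–3.
U+25E0 → 3-byte form E2 97 A0 at offsets 4–6.
U+211CA → 4-byte form F0 A1 87 8A at offsets 7–10.
U+0141 → 2-byte form C5 81 at offsets 11–12.
Offset 12 falls in char 4's range; it's byte 2 of C5 81 = 0x81.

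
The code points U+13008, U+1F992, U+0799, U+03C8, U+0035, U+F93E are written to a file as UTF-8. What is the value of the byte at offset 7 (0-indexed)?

U+13008 → 4-byte form F0 93 80 88 at offsets 0–3.
U+1F992 → 4-byte form F0 9F A6 92 at offsets 4–7.
Offset 7 falls in char 2's range; it's byte 4 of F0 9F A6 92 = 0x92.

0x92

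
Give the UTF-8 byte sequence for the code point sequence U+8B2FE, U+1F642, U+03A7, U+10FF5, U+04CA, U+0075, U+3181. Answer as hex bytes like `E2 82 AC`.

U+8B2FE: 4-byte form → F2 8B 8B BE.
U+1F642: 4-byte form → F0 9F 99 82.
U+03A7: 2-byte form → CE A7.
U+10FF5: 4-byte form → F0 90 BF B5.
U+04CA: 2-byte form → D3 8A.
U+0075: 1-byte form → 75.
U+3181: 3-byte form → E3 86 81.
Concatenated (20 bytes): F2 8B 8B BE F0 9F 99 82 CE A7 F0 90 BF B5 D3 8A 75 E3 86 81.

F2 8B 8B BE F0 9F 99 82 CE A7 F0 90 BF B5 D3 8A 75 E3 86 81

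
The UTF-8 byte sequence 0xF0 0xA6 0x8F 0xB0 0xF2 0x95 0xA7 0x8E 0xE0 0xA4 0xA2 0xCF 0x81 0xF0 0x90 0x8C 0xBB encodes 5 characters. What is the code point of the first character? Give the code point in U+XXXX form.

Offset 0: leading byte 0xF0 = 11110000 → 4-byte char #1 = F0 A6 8F B0.
Leading byte 0xF0 = 11110000 matches 11110xxx → 4-byte sequence.
Byte 1: 0xF0 = 11110000, payload 000 (3 bits).
Byte 2: 0xA6 = 10100110 (10xxxxxx ✓), payload 100110.
Byte 3: 0x8F = 10001111 (10xxxxxx ✓), payload 001111.
Byte 4: 0xB0 = 10110000 (10xxxxxx ✓), payload 110000.
Concatenate: 000100110001111110000 = 0x263F0 (21 bits → U+263F0).

U+263F0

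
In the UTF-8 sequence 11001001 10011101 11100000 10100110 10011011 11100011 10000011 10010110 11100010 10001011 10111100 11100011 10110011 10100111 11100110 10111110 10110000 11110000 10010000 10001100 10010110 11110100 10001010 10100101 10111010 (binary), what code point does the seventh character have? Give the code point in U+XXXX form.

Offset 0: leading byte 0xC9 = 11001001 → 2-byte char #1 = C9 9D.
Offset 2: leading byte 0xE0 = 11100000 → 3-byte char #2 = E0 A6 9B.
Offset 5: leading byte 0xE3 = 11100011 → 3-byte char #3 = E3 83 96.
Offset 8: leading byte 0xE2 = 11100010 → 3-byte char #4 = E2 8B BC.
Offset 11: leading byte 0xE3 = 11100011 → 3-byte char #5 = E3 B3 A7.
Offset 14: leading byte 0xE6 = 11100110 → 3-byte char #6 = E6 BE B0.
Offset 17: leading byte 0xF0 = 11110000 → 4-byte char #7 = F0 90 8C 96.
Leading byte 0xF0 = 11110000 matches 11110xxx → 4-byte sequence.
Byte 1: 0xF0 = 11110000, payload 000 (3 bits).
Byte 2: 0x90 = 10010000 (10xxxxxx ✓), payload 010000.
Byte 3: 0x8C = 10001100 (10xxxxxx ✓), payload 001100.
Byte 4: 0x96 = 10010110 (10xxxxxx ✓), payload 010110.
Concatenate: 000010000001100010110 = 0x10316 (21 bits → U+10316).

U+10316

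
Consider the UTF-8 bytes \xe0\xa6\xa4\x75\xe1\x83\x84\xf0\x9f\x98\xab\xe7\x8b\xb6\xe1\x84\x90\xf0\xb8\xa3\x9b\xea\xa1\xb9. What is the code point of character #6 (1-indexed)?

U+1110

Offset 0: leading byte 0xE0 = 11100000 → 3-byte char #1 = E0 A6 A4.
Offset 3: leading byte 0x75 = 01110101 → 1-byte char #2 = 75.
Offset 4: leading byte 0xE1 = 11100001 → 3-byte char #3 = E1 83 84.
Offset 7: leading byte 0xF0 = 11110000 → 4-byte char #4 = F0 9F 98 AB.
Offset 11: leading byte 0xE7 = 11100111 → 3-byte char #5 = E7 8B B6.
Offset 14: leading byte 0xE1 = 11100001 → 3-byte char #6 = E1 84 90.
Leading byte 0xE1 = 11100001 matches 1110xxxx → 3-byte sequence.
Byte 1: 0xE1 = 11100001, payload 0001 (4 bits).
Byte 2: 0x84 = 10000100 (10xxxxxx ✓), payload 000100.
Byte 3: 0x90 = 10010000 (10xxxxxx ✓), payload 010000.
Concatenate: 0001000100010000 = 0x1110 (16 bits → U+1110).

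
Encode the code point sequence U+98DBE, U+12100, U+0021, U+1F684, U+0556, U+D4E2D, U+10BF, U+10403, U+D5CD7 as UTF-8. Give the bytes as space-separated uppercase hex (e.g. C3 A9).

U+98DBE: 4-byte form → F2 98 B6 BE.
U+12100: 4-byte form → F0 92 84 80.
U+0021: 1-byte form → 21.
U+1F684: 4-byte form → F0 9F 9A 84.
U+0556: 2-byte form → D5 96.
U+D4E2D: 4-byte form → F3 94 B8 AD.
U+10BF: 3-byte form → E1 82 BF.
U+10403: 4-byte form → F0 90 90 83.
U+D5CD7: 4-byte form → F3 95 B3 97.
Concatenated (30 bytes): F2 98 B6 BE F0 92 84 80 21 F0 9F 9A 84 D5 96 F3 94 B8 AD E1 82 BF F0 90 90 83 F3 95 B3 97.

F2 98 B6 BE F0 92 84 80 21 F0 9F 9A 84 D5 96 F3 94 B8 AD E1 82 BF F0 90 90 83 F3 95 B3 97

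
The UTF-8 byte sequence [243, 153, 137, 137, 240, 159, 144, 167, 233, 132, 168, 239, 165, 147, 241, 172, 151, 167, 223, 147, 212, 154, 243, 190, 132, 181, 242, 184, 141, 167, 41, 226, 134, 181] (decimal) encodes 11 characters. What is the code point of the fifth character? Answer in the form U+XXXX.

U+6C5E7

Offset 0: leading byte 0xF3 = 11110011 → 4-byte char #1 = F3 99 89 89.
Offset 4: leading byte 0xF0 = 11110000 → 4-byte char #2 = F0 9F 90 A7.
Offset 8: leading byte 0xE9 = 11101001 → 3-byte char #3 = E9 84 A8.
Offset 11: leading byte 0xEF = 11101111 → 3-byte char #4 = EF A5 93.
Offset 14: leading byte 0xF1 = 11110001 → 4-byte char #5 = F1 AC 97 A7.
Leading byte 0xF1 = 11110001 matches 11110xxx → 4-byte sequence.
Byte 1: 0xF1 = 11110001, payload 001 (3 bits).
Byte 2: 0xAC = 10101100 (10xxxxxx ✓), payload 101100.
Byte 3: 0x97 = 10010111 (10xxxxxx ✓), payload 010111.
Byte 4: 0xA7 = 10100111 (10xxxxxx ✓), payload 100111.
Concatenate: 001101100010111100111 = 0x6C5E7 (21 bits → U+6C5E7).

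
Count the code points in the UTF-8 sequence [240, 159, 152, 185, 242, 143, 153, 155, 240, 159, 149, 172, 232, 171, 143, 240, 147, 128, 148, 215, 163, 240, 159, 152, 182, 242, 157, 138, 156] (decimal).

Byte at offset 0: 0xF0 = 11110000 → 4-byte char (#1). Advance 4.
Byte at offset 4: 0xF2 = 11110010 → 4-byte char (#2). Advance 4.
Byte at offset 8: 0xF0 = 11110000 → 4-byte char (#3). Advance 4.
Byte at offset 12: 0xE8 = 11101000 → 3-byte char (#4). Advance 3.
Byte at offset 15: 0xF0 = 11110000 → 4-byte char (#5). Advance 4.
Byte at offset 19: 0xD7 = 11010111 → 2-byte char (#6). Advance 2.
Byte at offset 21: 0xF0 = 11110000 → 4-byte char (#7). Advance 4.
Byte at offset 25: 0xF2 = 11110010 → 4-byte char (#8). Advance 4.
Reached end at offset 29 after 8 code points.

8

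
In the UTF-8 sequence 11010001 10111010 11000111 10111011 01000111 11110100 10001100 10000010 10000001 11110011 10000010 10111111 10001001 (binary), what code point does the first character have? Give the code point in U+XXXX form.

U+047A

Offset 0: leading byte 0xD1 = 11010001 → 2-byte char #1 = D1 BA.
Leading byte 0xD1 = 11010001 matches 110xxxxx → 2-byte sequence.
Byte 1: 0xD1 = 11010001, payload 10001 (5 bits).
Byte 2: 0xBA = 10111010 (10xxxxxx ✓), payload 111010.
Concatenate: 10001111010 = 0x47A (11 bits → U+047A).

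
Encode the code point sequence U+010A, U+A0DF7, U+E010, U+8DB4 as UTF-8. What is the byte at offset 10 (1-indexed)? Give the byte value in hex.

0xE8

1-indexed offset 10 is 0-indexed offset 9.
U+010A → 2-byte form C4 8A at offsets 0–1.
U+A0DF7 → 4-byte form F2 A0 B7 B7 at offsets 2–5.
U+E010 → 3-byte form EE 80 90 at offsets 6–8.
U+8DB4 → 3-byte form E8 B6 B4 at offsets 9–11.
Offset 9 falls in char 4's range; it's byte 1 of E8 B6 B4 = 0xE8.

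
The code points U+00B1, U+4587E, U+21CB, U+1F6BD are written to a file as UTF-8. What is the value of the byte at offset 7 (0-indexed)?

0x87

U+00B1 → 2-byte form C2 B1 at offsets 0–1.
U+4587E → 4-byte form F1 85 A1 BE at offsets 2–5.
U+21CB → 3-byte form E2 87 8B at offsets 6–8.
Offset 7 falls in char 3's range; it's byte 2 of E2 87 8B = 0x87.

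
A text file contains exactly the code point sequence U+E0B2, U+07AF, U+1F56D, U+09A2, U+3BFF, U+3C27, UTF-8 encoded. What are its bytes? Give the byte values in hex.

U+E0B2: 3-byte form → EE 82 B2.
U+07AF: 2-byte form → DE AF.
U+1F56D: 4-byte form → F0 9F 95 AD.
U+09A2: 3-byte form → E0 A6 A2.
U+3BFF: 3-byte form → E3 AF BF.
U+3C27: 3-byte form → E3 B0 A7.
Concatenated (18 bytes): EE 82 B2 DE AF F0 9F 95 AD E0 A6 A2 E3 AF BF E3 B0 A7.

EE 82 B2 DE AF F0 9F 95 AD E0 A6 A2 E3 AF BF E3 B0 A7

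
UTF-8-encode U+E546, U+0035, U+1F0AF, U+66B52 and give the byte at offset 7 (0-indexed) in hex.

0xAF

U+E546 → 3-byte form EE 95 86 at offsets 0–2.
U+0035 → 1-byte form 35 at offsets 3–3.
U+1F0AF → 4-byte form F0 9F 82 AF at offsets 4–7.
Offset 7 falls in char 3's range; it's byte 4 of F0 9F 82 AF = 0xAF.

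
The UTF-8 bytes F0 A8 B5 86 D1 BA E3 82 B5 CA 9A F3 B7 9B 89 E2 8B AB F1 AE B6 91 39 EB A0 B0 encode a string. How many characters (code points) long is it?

Byte at offset 0: 0xF0 = 11110000 → 4-byte char (#1). Advance 4.
Byte at offset 4: 0xD1 = 11010001 → 2-byte char (#2). Advance 2.
Byte at offset 6: 0xE3 = 11100011 → 3-byte char (#3). Advance 3.
Byte at offset 9: 0xCA = 11001010 → 2-byte char (#4). Advance 2.
Byte at offset 11: 0xF3 = 11110011 → 4-byte char (#5). Advance 4.
Byte at offset 15: 0xE2 = 11100010 → 3-byte char (#6). Advance 3.
Byte at offset 18: 0xF1 = 11110001 → 4-byte char (#7). Advance 4.
Byte at offset 22: 0x39 = 00111001 → 1-byte char (#8). Advance 1.
Byte at offset 23: 0xEB = 11101011 → 3-byte char (#9). Advance 3.
Reached end at offset 26 after 9 code points.

9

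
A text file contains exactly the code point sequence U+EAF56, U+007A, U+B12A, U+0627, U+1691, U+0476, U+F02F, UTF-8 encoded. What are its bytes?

U+EAF56: 4-byte form → F3 AA BD 96.
U+007A: 1-byte form → 7A.
U+B12A: 3-byte form → EB 84 AA.
U+0627: 2-byte form → D8 A7.
U+1691: 3-byte form → E1 9A 91.
U+0476: 2-byte form → D1 B6.
U+F02F: 3-byte form → EF 80 AF.
Concatenated (18 bytes): F3 AA BD 96 7A EB 84 AA D8 A7 E1 9A 91 D1 B6 EF 80 AF.

F3 AA BD 96 7A EB 84 AA D8 A7 E1 9A 91 D1 B6 EF 80 AF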